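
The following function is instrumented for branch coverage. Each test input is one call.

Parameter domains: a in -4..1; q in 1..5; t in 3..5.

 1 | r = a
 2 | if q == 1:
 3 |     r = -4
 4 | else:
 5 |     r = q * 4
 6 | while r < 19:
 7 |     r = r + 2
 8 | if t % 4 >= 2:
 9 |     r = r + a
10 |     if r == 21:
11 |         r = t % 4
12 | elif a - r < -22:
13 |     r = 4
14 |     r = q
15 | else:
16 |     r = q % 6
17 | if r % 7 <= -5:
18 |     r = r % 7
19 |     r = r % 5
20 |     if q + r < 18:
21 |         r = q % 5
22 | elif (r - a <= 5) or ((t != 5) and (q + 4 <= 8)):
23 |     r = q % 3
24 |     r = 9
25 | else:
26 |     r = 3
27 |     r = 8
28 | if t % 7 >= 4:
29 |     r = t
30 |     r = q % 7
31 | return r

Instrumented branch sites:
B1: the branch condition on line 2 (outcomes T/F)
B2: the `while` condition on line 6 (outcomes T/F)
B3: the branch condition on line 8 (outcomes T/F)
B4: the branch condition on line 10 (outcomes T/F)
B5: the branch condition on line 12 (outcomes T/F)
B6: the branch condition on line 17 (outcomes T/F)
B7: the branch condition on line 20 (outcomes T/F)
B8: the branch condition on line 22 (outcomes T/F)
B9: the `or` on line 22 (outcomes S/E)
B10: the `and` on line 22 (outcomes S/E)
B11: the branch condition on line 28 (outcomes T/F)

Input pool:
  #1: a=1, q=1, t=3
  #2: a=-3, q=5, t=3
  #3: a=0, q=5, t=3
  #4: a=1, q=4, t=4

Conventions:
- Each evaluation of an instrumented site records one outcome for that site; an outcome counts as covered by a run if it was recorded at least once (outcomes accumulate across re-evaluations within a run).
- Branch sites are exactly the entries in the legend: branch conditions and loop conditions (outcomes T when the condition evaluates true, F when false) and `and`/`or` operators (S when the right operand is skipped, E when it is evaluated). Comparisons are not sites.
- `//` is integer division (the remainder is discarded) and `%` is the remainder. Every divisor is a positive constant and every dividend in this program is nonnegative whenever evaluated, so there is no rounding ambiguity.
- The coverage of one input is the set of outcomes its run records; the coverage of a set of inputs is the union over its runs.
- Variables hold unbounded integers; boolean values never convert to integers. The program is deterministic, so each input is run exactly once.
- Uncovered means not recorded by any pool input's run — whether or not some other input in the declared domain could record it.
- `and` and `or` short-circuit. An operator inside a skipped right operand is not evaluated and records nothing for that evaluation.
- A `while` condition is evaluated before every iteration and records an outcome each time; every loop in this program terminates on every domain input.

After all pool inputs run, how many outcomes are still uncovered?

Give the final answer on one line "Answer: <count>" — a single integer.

#1 (a=1, q=1, t=3) -> B1->T, B2->T, B2->T, B2->T, B2->T, B2->T, B2->T, B2->T, B2->T, B2->T, B2->T, B2->T, B2->T, B2->F, ...; covered: B1=T, B2=T, B2=F, B3=T, B4=T, B6=F, B8=T, B9=S, B11=F
#2 (a=-3, q=5, t=3) -> B1->F, B2->F, B3->T, B4->F, B6->F, B9->E, B10->E, B8->F, B11->F; covered: B1=F, B2=F, B3=T, B4=F, B6=F, B8=F, B9=E, B10=E, B11=F
#3 (a=0, q=5, t=3) -> B1->F, B2->F, B3->T, B4->F, B6->F, B9->E, B10->E, B8->F, B11->F; covered: B1=F, B2=F, B3=T, B4=F, B6=F, B8=F, B9=E, B10=E, B11=F
#4 (a=1, q=4, t=4) -> B1->F, B2->T, B2->T, B2->F, B3->F, B5->F, B6->F, B9->S, B8->T, B11->T; covered: B1=F, B2=T, B2=F, B3=F, B5=F, B6=F, B8=T, B9=S, B11=T
union over the pool: B1=T, B1=F, B2=T, B2=F, B3=T, B3=F, B4=T, B4=F, B5=F, B6=F, B8=T, B8=F, B9=S, B9=E, B10=E, B11=T, B11=F
uncovered (5 of 22): B5=T, B6=T, B7=T, B7=F, B10=S

Answer: 5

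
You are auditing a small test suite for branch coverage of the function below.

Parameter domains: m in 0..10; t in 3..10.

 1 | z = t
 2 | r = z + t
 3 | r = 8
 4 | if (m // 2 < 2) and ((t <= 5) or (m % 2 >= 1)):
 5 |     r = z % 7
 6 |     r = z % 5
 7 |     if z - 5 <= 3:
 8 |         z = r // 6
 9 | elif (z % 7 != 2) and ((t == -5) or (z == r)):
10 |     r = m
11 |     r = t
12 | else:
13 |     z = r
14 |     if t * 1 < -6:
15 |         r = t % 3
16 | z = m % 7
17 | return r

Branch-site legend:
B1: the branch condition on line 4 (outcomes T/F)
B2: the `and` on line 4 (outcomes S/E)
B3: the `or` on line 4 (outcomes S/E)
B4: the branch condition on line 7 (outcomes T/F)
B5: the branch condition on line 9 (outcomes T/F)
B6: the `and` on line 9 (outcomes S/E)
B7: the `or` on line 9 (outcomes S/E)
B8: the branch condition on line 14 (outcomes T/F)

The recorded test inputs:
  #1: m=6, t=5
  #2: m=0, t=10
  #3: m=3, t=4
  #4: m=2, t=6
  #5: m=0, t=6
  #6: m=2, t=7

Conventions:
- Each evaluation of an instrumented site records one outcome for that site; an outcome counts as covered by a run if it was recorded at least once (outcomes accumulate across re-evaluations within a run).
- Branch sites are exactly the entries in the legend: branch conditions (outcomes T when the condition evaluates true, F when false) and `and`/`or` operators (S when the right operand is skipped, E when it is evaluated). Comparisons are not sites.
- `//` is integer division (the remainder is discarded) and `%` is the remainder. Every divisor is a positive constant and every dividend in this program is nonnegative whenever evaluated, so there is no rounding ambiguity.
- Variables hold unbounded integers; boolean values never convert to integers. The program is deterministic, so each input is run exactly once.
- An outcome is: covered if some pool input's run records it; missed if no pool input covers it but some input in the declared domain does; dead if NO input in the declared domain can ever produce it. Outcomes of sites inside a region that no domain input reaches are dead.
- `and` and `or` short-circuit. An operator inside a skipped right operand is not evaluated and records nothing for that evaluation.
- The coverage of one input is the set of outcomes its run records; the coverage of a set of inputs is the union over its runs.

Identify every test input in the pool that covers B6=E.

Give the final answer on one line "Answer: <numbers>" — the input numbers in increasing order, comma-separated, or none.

input #1 (m=6, t=5): hits B6=E
input #2 (m=0, t=10): hits B6=E
input #3 (m=3, t=4): never hits B6=E
input #4 (m=2, t=6): hits B6=E
input #5 (m=0, t=6): hits B6=E
input #6 (m=2, t=7): hits B6=E

Answer: 1, 2, 4, 5, 6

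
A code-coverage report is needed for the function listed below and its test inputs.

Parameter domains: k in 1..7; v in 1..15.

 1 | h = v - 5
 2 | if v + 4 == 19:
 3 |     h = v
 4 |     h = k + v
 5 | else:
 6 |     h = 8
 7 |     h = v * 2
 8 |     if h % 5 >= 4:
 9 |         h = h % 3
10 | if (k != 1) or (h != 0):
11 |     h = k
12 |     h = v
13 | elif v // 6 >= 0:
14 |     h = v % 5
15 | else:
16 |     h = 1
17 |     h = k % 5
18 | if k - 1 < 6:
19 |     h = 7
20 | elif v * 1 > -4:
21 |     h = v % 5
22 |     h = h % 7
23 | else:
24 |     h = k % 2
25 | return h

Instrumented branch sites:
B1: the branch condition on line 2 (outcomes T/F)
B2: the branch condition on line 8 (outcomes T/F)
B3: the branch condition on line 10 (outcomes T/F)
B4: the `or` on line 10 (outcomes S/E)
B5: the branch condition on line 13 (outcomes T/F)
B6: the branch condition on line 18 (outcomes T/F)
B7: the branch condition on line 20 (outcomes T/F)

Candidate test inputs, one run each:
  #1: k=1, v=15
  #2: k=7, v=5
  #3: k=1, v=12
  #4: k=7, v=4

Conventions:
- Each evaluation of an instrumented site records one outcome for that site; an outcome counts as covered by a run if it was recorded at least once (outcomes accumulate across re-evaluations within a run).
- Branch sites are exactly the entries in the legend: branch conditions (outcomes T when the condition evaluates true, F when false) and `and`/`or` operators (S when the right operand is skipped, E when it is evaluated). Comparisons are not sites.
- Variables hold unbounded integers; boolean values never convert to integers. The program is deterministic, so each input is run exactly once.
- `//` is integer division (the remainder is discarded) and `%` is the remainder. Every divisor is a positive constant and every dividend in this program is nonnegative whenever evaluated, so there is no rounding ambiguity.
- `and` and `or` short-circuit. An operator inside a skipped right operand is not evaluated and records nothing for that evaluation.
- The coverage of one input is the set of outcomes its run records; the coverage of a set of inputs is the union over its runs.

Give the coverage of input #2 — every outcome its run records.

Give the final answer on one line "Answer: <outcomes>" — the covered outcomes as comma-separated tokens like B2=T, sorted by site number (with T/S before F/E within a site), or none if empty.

Simulating input #2 (k=7, v=5) step by step:
  B1->F, B2->F, B4->S, B3->T, B6->F, B7->T
distinct outcomes covered: B1=F, B2=F, B3=T, B4=S, B6=F, B7=T

Answer: B1=F, B2=F, B3=T, B4=S, B6=F, B7=T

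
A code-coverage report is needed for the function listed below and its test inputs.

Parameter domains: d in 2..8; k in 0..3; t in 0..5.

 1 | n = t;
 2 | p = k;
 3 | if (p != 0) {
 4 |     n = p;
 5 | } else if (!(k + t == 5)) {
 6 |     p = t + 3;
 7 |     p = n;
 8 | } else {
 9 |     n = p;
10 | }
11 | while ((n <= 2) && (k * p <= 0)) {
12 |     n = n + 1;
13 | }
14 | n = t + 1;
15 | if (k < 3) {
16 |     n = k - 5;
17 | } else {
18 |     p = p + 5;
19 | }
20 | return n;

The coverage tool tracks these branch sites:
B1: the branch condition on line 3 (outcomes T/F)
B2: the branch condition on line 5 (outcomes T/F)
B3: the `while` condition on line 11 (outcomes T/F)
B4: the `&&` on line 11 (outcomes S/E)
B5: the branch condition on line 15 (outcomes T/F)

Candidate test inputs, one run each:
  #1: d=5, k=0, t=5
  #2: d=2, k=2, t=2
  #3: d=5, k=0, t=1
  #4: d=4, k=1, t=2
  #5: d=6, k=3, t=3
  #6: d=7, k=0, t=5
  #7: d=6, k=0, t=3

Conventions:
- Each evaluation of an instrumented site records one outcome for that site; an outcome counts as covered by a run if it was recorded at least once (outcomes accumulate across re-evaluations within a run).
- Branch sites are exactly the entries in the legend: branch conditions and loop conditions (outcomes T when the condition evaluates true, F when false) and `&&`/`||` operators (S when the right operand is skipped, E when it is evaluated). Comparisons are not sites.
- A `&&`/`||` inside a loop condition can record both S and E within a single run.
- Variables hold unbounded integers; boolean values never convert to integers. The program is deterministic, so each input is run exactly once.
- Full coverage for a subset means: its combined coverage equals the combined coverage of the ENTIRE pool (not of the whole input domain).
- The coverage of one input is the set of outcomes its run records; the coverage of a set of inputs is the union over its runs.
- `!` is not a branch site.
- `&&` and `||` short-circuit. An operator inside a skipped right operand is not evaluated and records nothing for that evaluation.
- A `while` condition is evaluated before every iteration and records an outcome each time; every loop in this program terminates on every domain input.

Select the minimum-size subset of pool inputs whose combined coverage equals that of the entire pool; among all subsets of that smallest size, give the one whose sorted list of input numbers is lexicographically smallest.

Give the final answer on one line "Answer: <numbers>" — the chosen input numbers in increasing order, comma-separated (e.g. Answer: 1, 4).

input #1, d=5, k=0, t=5: outcomes B1=F, B2=F, B3=T, B3=F, B4=S, B4=E, B5=T
input #2, d=2, k=2, t=2: outcomes B1=T, B3=F, B4=E, B5=T
input #3, d=5, k=0, t=1: outcomes B1=F, B2=T, B3=T, B3=F, B4=S, B4=E, B5=T
input #4, d=4, k=1, t=2: outcomes B1=T, B3=F, B4=E, B5=T
input #5, d=6, k=3, t=3: outcomes B1=T, B3=F, B4=S, B5=F
input #6, d=7, k=0, t=5: outcomes B1=F, B2=F, B3=T, B3=F, B4=S, B4=E, B5=T
input #7, d=6, k=0, t=3: outcomes B1=F, B2=T, B3=F, B4=S, B5=T
the full pool covers 10 outcomes: B1=T, B1=F, B2=T, B2=F, B3=T, B3=F, B4=S, B4=E, B5=T, B5=F
size 1 is not enough: best union over all size-1 subsets is 7/10
size 2 is not enough: best union over all size-2 subsets is 9/10
at size 3, {1, 3, 5} reaches all 10 outcomes; every lexicographically earlier size-3 subset fails

Answer: 1, 3, 5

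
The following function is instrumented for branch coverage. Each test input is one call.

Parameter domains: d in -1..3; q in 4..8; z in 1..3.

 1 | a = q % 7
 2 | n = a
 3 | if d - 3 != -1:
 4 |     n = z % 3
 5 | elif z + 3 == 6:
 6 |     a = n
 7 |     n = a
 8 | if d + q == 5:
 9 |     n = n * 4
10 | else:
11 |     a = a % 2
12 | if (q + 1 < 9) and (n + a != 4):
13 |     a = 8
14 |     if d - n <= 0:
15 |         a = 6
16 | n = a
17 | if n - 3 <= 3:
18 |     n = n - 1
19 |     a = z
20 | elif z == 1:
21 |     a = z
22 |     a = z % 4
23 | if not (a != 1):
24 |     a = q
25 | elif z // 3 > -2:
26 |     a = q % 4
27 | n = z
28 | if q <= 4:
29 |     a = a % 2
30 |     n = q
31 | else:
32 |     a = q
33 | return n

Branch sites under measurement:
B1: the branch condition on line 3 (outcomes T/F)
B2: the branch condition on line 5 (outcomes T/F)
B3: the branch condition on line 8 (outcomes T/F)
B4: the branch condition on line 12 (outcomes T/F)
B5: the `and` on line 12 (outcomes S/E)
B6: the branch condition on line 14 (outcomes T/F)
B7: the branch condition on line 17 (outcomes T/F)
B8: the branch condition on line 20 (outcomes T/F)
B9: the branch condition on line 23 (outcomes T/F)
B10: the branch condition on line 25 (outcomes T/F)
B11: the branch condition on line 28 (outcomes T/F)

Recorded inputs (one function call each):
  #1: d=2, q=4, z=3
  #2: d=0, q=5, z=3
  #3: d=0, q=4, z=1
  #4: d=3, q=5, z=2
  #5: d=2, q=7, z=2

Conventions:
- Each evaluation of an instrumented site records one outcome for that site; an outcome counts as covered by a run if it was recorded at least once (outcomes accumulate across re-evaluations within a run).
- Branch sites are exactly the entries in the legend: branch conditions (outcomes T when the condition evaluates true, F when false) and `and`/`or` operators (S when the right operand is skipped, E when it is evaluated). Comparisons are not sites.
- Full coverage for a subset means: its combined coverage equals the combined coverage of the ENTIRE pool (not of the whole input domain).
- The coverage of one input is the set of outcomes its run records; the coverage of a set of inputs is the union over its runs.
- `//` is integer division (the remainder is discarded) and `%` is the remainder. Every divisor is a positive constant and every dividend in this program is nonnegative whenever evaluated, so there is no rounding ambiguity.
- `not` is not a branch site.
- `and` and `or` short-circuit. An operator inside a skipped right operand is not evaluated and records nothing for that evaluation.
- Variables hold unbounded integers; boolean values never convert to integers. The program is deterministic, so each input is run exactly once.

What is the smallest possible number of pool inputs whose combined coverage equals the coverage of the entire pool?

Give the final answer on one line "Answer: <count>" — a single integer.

run #1 (d=2, q=4, z=3) runs B1->F, B2->T, B3->F, B5->E, B4->F, B7->T, B9->F, B10->T, B11->T; records B1=F, B2=T, B3=F, B4=F, B5=E, B7=T, B9=F, B10=T, B11=T
run #2 (d=0, q=5, z=3) runs B1->T, B3->T, B5->E, B4->T, B6->T, B7->T, B9->F, B10->T, B11->F; records B1=T, B3=T, B4=T, B5=E, B6=T, B7=T, B9=F, B10=T, B11=F
run #3 (d=0, q=4, z=1) runs B1->T, B3->F, B5->E, B4->T, B6->T, B7->T, B9->T, B11->T; records B1=T, B3=F, B4=T, B5=E, B6=T, B7=T, B9=T, B11=T
run #4 (d=3, q=5, z=2) runs B1->T, B3->F, B5->E, B4->T, B6->F, B7->F, B8->F, B9->F, B10->T, B11->F; records B1=T, B3=F, B4=T, B5=E, B6=F, B7=F, B8=F, B9=F, B10=T, B11=F
run #5 (d=2, q=7, z=2) runs B1->F, B2->F, B3->F, B5->E, B4->T, B6->F, B7->F, B8->F, B9->F, B10->T, B11->F; records B1=F, B2=F, B3=F, B4=T, B5=E, B6=F, B7=F, B8=F, B9=F, B10=T, B11=F
pool-wide coverage (19 outcomes): B1=T, B1=F, B2=T, B2=F, B3=T, B3=F, B4=T, B4=F, B5=E, B6=T, B6=F, B7=T, B7=F, B8=F, B9=T, B9=F, B10=T, B11=T, B11=F
size 1 is not enough: best union over all size-1 subsets is 11/19
size 2 is not enough: best union over all size-2 subsets is 16/19
size 3 is not enough: best union over all size-3 subsets is 18/19
at size 4, {1, 2, 3, 5} reaches all 19 outcomes; every lexicographically earlier size-4 subset fails

Answer: 4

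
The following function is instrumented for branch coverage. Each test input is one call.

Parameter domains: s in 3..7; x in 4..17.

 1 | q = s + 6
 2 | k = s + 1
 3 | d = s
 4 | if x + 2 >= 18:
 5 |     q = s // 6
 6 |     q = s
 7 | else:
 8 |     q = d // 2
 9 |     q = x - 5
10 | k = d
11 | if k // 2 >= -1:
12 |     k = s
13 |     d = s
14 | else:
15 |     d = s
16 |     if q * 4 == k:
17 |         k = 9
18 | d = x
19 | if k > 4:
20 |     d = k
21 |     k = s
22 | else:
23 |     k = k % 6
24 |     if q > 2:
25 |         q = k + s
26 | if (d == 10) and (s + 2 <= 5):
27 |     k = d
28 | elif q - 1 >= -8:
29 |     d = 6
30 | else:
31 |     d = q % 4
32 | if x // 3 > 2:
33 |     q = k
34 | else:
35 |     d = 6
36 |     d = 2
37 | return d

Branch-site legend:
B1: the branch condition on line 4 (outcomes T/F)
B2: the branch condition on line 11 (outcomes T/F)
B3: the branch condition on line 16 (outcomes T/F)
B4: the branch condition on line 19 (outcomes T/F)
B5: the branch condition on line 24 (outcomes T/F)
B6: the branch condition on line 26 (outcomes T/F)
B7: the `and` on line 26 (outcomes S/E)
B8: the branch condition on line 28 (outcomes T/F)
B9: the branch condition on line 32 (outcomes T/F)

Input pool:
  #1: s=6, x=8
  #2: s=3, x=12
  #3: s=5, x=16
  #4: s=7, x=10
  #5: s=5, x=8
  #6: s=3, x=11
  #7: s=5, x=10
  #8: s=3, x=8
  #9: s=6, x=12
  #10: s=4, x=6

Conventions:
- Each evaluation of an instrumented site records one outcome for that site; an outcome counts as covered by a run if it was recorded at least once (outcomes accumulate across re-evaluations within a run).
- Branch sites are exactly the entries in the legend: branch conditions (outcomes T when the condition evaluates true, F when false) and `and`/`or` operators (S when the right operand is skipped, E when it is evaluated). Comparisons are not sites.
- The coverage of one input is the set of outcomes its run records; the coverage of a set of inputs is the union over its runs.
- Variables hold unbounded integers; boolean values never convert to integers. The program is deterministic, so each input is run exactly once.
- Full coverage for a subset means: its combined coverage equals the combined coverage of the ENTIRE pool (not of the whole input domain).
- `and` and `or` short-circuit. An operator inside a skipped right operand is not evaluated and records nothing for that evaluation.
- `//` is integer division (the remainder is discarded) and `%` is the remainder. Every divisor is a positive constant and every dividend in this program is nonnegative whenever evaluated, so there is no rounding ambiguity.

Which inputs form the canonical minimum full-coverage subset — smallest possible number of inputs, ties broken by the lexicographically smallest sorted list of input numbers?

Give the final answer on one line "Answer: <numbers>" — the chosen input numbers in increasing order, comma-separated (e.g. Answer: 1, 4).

test 1 (s=6, x=8) hits B1=F, B2=T, B4=T, B6=F, B7=S, B8=T, B9=F
test 2 (s=3, x=12) hits B1=F, B2=T, B4=F, B5=T, B6=F, B7=S, B8=T, B9=T
test 3 (s=5, x=16) hits B1=T, B2=T, B4=T, B6=F, B7=S, B8=T, B9=T
test 4 (s=7, x=10) hits B1=F, B2=T, B4=T, B6=F, B7=S, B8=T, B9=T
test 5 (s=5, x=8) hits B1=F, B2=T, B4=T, B6=F, B7=S, B8=T, B9=F
test 6 (s=3, x=11) hits B1=F, B2=T, B4=F, B5=T, B6=F, B7=S, B8=T, B9=T
test 7 (s=5, x=10) hits B1=F, B2=T, B4=T, B6=F, B7=S, B8=T, B9=T
test 8 (s=3, x=8) hits B1=F, B2=T, B4=F, B5=T, B6=F, B7=S, B8=T, B9=F
test 9 (s=6, x=12) hits B1=F, B2=T, B4=T, B6=F, B7=S, B8=T, B9=T
test 10 (s=4, x=6) hits B1=F, B2=T, B4=F, B5=F, B6=F, B7=S, B8=T, B9=F
pool-wide coverage (12 outcomes): B1=T, B1=F, B2=T, B4=T, B4=F, B5=T, B5=F, B6=F, B7=S, B8=T, B9=T, B9=F
every size-1 subset falls short of the 12 outcomes (best: 8/12)
every size-2 subset falls short of the 12 outcomes (best: 11/12)
at size 3, {2, 3, 10} reaches all 12 outcomes; every lexicographically earlier size-3 subset fails

Answer: 2, 3, 10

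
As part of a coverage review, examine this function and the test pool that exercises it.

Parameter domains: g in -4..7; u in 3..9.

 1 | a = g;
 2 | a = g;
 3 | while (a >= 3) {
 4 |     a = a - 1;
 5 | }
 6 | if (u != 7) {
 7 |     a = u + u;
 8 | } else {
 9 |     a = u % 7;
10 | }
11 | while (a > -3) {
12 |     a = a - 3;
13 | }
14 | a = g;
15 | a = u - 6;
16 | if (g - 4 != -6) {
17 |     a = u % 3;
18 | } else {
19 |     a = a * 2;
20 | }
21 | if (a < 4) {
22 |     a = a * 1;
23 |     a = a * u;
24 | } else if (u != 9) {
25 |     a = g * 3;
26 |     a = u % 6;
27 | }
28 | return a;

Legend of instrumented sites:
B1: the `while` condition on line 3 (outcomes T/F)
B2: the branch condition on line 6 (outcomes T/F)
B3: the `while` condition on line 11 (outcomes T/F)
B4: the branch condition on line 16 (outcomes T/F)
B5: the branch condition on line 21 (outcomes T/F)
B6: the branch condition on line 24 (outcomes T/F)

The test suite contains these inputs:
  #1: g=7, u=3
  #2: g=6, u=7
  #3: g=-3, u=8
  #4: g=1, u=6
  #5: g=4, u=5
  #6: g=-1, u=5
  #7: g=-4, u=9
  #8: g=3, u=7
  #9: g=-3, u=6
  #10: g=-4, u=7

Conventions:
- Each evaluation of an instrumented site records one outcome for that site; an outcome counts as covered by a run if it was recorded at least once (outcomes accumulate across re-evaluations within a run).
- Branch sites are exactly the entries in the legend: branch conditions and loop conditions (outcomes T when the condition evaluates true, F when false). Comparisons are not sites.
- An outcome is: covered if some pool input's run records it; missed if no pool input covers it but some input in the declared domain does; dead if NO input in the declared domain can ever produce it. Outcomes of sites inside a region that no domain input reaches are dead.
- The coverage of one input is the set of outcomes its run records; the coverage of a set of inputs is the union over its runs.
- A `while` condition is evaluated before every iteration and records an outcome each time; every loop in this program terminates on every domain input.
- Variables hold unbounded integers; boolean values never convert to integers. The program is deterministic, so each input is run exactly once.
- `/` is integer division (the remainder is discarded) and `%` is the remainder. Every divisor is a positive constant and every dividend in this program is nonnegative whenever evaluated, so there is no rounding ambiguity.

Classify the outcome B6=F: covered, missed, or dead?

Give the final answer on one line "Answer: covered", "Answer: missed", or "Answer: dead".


no pool input records B6=F
but domain input (g=-2, u=9) does record it -> reachable, so missed
Answer: missed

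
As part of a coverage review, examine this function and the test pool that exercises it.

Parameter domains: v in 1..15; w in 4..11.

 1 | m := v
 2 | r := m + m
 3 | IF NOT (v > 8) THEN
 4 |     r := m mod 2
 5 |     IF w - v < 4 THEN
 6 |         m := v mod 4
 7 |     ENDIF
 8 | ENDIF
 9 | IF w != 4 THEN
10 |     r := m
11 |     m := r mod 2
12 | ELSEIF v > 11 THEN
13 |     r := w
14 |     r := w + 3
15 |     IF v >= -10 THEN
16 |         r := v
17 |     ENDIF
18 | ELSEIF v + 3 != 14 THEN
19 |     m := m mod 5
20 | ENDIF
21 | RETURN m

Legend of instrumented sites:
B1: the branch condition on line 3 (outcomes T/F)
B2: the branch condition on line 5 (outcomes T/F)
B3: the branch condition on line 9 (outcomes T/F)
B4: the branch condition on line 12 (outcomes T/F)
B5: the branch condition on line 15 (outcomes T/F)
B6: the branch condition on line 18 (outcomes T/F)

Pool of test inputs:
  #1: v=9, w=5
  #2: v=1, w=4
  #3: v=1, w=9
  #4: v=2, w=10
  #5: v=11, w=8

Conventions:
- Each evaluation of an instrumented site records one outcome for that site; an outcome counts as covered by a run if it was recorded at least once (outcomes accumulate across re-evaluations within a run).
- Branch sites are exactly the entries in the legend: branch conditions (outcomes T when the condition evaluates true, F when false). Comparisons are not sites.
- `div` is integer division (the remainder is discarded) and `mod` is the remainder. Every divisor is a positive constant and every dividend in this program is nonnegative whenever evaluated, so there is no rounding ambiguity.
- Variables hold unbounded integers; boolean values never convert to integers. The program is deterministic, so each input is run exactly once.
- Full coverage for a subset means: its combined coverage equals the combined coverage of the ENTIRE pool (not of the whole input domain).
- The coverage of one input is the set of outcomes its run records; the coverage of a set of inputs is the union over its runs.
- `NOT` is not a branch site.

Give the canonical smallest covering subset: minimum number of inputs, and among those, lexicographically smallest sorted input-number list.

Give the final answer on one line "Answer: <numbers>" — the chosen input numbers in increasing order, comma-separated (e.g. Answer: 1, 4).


test 1 (v=9, w=5) hits B1=F, B3=T
test 2 (v=1, w=4) hits B1=T, B2=T, B3=F, B4=F, B6=T
test 3 (v=1, w=9) hits B1=T, B2=F, B3=T
test 4 (v=2, w=10) hits B1=T, B2=F, B3=T
test 5 (v=11, w=8) hits B1=F, B3=T
the full pool covers 8 outcomes: B1=T, B1=F, B2=T, B2=F, B3=T, B3=F, B4=F, B6=T
no size-1 subset reaches all 8 outcomes (best union: 5/8)
no size-2 subset reaches all 8 outcomes (best union: 7/8)
the canonical winner is {1, 2, 3}: size 3, full 8-outcome coverage, earliest index list among size-3 covers
Answer: 1, 2, 3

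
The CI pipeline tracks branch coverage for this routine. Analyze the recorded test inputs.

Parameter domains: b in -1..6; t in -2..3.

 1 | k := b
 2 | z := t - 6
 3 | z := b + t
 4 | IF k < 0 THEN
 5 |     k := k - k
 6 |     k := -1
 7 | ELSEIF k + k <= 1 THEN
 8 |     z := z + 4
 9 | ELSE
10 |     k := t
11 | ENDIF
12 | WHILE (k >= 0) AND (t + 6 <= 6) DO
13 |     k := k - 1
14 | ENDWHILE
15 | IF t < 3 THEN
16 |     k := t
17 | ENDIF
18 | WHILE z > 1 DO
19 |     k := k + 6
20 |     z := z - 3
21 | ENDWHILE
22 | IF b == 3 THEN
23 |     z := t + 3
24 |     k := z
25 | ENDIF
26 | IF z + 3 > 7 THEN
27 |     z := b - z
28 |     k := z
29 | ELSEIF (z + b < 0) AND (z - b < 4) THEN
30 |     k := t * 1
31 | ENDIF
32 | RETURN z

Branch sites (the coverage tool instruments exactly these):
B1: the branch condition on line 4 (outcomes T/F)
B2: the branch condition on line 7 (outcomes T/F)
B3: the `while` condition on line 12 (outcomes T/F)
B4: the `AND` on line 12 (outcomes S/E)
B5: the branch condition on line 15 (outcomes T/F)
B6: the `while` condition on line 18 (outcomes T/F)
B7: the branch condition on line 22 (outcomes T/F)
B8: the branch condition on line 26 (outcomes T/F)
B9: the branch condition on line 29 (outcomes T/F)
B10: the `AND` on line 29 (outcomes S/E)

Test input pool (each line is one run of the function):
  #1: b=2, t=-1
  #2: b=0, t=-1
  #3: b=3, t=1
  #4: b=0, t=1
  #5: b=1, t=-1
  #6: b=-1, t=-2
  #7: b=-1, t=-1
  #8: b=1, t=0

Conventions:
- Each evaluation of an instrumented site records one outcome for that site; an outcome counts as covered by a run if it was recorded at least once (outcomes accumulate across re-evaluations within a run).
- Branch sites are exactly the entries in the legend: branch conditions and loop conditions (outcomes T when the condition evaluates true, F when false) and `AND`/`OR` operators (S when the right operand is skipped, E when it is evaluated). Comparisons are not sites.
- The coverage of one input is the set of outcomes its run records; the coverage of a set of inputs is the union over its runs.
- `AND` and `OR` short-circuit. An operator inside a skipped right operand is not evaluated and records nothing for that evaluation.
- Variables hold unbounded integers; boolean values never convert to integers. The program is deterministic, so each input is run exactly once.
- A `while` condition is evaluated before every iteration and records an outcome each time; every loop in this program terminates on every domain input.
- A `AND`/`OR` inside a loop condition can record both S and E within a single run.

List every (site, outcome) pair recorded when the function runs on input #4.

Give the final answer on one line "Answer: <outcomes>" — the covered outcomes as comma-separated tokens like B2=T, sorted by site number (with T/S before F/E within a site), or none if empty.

Simulating input #4 (b=0, t=1) step by step:
  B1->F, B2->T, B4->E, B3->F, B5->T, B6->T, B6->T, B6->F, B7->F, B8->F
  B10->E, B9->T
collecting distinct outcomes: B1=F, B2=T, B3=F, B4=E, B5=T, B6=T, B6=F, B7=F, B8=F, B9=T, B10=E

Answer: B1=F, B2=T, B3=F, B4=E, B5=T, B6=T, B6=F, B7=F, B8=F, B9=T, B10=E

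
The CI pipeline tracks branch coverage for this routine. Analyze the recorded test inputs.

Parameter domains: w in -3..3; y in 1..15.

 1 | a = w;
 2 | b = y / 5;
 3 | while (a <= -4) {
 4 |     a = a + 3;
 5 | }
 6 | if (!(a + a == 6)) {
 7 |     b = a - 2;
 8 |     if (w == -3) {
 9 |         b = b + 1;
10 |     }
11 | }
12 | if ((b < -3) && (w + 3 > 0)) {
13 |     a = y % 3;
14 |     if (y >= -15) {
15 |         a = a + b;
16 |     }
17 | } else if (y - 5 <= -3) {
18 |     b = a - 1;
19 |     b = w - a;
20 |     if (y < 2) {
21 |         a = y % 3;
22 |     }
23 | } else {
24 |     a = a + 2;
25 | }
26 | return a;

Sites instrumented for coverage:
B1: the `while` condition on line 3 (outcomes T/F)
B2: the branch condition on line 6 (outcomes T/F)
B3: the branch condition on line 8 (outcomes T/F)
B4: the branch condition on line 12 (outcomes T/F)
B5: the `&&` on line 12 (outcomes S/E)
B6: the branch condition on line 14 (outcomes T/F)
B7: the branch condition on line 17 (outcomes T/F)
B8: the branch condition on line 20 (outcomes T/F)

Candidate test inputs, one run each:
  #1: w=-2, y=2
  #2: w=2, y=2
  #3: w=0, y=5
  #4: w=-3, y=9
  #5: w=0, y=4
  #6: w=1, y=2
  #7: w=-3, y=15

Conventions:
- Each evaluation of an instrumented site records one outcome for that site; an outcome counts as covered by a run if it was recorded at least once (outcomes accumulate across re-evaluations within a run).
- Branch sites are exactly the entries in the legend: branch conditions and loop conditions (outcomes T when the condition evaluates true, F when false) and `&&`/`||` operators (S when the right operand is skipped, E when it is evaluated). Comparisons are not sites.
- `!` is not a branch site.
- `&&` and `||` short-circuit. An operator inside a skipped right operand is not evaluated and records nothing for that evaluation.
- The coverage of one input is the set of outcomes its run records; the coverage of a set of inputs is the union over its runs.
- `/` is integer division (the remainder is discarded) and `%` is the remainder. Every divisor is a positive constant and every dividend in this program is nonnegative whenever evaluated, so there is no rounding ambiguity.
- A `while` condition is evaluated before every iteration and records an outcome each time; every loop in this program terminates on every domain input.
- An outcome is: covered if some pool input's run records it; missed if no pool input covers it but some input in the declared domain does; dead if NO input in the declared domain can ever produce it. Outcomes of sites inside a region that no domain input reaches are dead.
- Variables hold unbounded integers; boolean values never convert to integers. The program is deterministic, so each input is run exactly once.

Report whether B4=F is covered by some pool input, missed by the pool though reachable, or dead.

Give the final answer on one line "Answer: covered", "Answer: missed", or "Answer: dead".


B4=F is recorded by pool input(s) 2, 3, 4, 5, 6, 7 -> covered
Answer: covered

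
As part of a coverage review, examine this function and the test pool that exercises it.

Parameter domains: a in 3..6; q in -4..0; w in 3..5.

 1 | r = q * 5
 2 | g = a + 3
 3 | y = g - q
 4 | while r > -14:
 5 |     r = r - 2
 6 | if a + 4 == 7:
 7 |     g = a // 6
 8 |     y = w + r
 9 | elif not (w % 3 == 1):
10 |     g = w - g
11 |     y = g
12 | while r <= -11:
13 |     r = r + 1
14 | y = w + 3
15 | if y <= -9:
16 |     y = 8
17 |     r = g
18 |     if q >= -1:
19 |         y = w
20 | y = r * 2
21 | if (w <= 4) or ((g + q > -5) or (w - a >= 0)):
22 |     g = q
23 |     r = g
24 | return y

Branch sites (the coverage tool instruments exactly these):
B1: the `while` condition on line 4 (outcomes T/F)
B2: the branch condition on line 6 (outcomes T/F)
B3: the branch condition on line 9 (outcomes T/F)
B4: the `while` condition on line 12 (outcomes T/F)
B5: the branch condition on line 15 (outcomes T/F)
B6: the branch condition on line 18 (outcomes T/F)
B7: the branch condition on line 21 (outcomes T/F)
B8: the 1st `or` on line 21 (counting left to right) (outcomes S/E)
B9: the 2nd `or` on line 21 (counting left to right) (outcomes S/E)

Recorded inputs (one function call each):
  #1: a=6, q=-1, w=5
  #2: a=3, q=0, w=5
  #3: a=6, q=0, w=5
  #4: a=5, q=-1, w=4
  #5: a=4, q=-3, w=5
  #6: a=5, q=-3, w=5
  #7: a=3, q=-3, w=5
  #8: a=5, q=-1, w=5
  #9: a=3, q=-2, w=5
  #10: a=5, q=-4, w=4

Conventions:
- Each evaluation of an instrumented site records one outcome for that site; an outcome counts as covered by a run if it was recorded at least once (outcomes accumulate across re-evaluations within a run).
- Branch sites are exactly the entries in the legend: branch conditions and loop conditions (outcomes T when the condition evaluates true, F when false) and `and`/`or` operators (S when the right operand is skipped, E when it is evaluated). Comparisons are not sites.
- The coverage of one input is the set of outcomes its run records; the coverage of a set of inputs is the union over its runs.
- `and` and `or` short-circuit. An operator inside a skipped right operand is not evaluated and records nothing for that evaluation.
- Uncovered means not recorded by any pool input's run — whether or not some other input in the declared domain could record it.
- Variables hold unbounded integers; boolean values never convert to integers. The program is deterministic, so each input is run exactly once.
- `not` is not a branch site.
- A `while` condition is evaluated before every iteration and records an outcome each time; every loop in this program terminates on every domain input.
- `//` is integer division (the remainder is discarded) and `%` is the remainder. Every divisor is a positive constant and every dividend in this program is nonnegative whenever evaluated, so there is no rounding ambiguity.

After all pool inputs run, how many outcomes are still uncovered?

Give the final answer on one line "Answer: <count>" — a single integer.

#1 (a=6, q=-1, w=5) -> B1->T, B1->T, B1->T, B1->T, B1->T, B1->F, B2->F, B3->T, B4->T, B4->T, B4->T, B4->T, B4->T, B4->F, ...; covered: B1=T, B1=F, B2=F, B3=T, B4=T, B4=F, B5=F, B7=F, B8=E, B9=E
#2 (a=3, q=0, w=5) -> B1->T, B1->T, B1->T, B1->T, B1->T, B1->T, B1->T, B1->F, B2->T, B4->T, B4->T, B4->T, B4->T, B4->F, ...; covered: B1=T, B1=F, B2=T, B4=T, B4=F, B5=F, B7=T, B8=E, B9=S
#3 (a=6, q=0, w=5) -> B1->T, B1->T, B1->T, B1->T, B1->T, B1->T, B1->T, B1->F, B2->F, B3->T, B4->T, B4->T, B4->T, B4->T, ...; covered: B1=T, B1=F, B2=F, B3=T, B4=T, B4=F, B5=F, B7=T, B8=E, B9=S
#4 (a=5, q=-1, w=4) -> B1->T, B1->T, B1->T, B1->T, B1->T, B1->F, B2->F, B3->F, B4->T, B4->T, B4->T, B4->T, B4->T, B4->F, ...; covered: B1=T, B1=F, B2=F, B3=F, B4=T, B4=F, B5=F, B7=T, B8=S
#5 (a=4, q=-3, w=5) -> B1->F, B2->F, B3->T, B4->T, B4->T, B4->T, B4->T, B4->T, B4->F, B5->F, B8->E, B9->E, B7->T; covered: B1=F, B2=F, B3=T, B4=T, B4=F, B5=F, B7=T, B8=E, B9=E
#6 (a=5, q=-3, w=5) -> B1->F, B2->F, B3->T, B4->T, B4->T, B4->T, B4->T, B4->T, B4->F, B5->F, B8->E, B9->E, B7->T; covered: B1=F, B2=F, B3=T, B4=T, B4=F, B5=F, B7=T, B8=E, B9=E
#7 (a=3, q=-3, w=5) -> B1->F, B2->T, B4->T, B4->T, B4->T, B4->T, B4->T, B4->F, B5->F, B8->E, B9->S, B7->T; covered: B1=F, B2=T, B4=T, B4=F, B5=F, B7=T, B8=E, B9=S
#8 (a=5, q=-1, w=5) -> B1->T, B1->T, B1->T, B1->T, B1->T, B1->F, B2->F, B3->T, B4->T, B4->T, B4->T, B4->T, B4->T, B4->F, ...; covered: B1=T, B1=F, B2=F, B3=T, B4=T, B4=F, B5=F, B7=T, B8=E, B9=S
#9 (a=3, q=-2, w=5) -> B1->T, B1->T, B1->F, B2->T, B4->T, B4->T, B4->T, B4->T, B4->F, B5->F, B8->E, B9->S, B7->T; covered: B1=T, B1=F, B2=T, B4=T, B4=F, B5=F, B7=T, B8=E, B9=S
#10 (a=5, q=-4, w=4) -> B1->F, B2->F, B3->F, B4->T, B4->T, B4->T, B4->T, B4->T, B4->T, B4->T, B4->T, B4->T, B4->T, B4->F, ...; covered: B1=F, B2=F, B3=F, B4=T, B4=F, B5=F, B7=T, B8=S
union over the pool: B1=T, B1=F, B2=T, B2=F, B3=T, B3=F, B4=T, B4=F, B5=F, B7=T, B7=F, B8=S, B8=E, B9=S, B9=E
uncovered (3 of 18): B5=T, B6=T, B6=F

Answer: 3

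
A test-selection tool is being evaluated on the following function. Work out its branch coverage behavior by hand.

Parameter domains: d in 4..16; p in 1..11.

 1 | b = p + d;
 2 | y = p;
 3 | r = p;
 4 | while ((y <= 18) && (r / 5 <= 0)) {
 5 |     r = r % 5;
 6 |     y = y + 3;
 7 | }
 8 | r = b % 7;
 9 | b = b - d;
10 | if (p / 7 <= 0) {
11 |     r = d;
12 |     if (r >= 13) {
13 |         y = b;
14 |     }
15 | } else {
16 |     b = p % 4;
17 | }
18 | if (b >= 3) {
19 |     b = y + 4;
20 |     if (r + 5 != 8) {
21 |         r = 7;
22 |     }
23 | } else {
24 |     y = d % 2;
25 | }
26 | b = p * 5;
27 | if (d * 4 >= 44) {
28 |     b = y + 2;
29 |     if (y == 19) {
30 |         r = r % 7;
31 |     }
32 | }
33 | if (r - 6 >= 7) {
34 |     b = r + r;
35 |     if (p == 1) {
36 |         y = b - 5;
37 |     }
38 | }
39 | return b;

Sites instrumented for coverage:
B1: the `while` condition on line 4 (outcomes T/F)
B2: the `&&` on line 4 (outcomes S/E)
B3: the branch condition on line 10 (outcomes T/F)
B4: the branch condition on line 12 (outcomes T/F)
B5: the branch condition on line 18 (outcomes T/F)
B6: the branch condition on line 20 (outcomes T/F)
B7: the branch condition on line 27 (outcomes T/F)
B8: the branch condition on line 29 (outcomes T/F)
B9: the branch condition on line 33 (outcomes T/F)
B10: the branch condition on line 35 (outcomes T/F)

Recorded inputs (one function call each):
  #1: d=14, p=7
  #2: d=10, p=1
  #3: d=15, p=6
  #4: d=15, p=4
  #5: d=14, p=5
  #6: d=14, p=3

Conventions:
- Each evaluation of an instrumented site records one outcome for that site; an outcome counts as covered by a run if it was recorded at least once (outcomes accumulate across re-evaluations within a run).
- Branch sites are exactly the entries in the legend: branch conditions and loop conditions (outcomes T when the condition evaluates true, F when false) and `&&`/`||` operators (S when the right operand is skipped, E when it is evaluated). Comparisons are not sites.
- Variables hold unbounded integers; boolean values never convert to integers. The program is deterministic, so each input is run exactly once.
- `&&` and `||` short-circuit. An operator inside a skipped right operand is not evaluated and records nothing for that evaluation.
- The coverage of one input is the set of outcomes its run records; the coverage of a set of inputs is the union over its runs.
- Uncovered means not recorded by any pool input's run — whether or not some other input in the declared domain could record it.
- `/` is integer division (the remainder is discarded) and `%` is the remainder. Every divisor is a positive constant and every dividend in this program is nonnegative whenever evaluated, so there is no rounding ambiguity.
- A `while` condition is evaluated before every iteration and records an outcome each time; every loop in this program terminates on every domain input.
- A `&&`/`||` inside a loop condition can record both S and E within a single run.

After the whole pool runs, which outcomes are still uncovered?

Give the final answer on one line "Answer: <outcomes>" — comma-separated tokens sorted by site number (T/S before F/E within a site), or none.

run #1 (d=14, p=7) records B1=F, B2=E, B3=F, B5=T, B6=T, B7=T, B8=F, B9=F
run #2 (d=10, p=1) records B1=T, B1=F, B2=S, B2=E, B3=T, B4=F, B5=F, B7=F, B9=F
run #3 (d=15, p=6) records B1=F, B2=E, B3=T, B4=T, B5=T, B6=T, B7=T, B8=F, B9=F
run #4 (d=15, p=4) records B1=T, B1=F, B2=S, B2=E, B3=T, B4=T, B5=T, B6=T, B7=T, B8=F, B9=F
run #5 (d=14, p=5) records B1=F, B2=E, B3=T, B4=T, B5=T, B6=T, B7=T, B8=F, B9=F
run #6 (d=14, p=3) records B1=T, B1=F, B2=S, B2=E, B3=T, B4=T, B5=T, B6=T, B7=T, B8=F, B9=F
union over the pool: B1=T, B1=F, B2=S, B2=E, B3=T, B3=F, B4=T, B4=F, B5=T, B5=F, B6=T, B7=T, B7=F, B8=F, B9=F
uncovered (5 of 20): B6=F, B8=T, B9=T, B10=T, B10=F

Answer: B6=F, B8=T, B9=T, B10=T, B10=F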